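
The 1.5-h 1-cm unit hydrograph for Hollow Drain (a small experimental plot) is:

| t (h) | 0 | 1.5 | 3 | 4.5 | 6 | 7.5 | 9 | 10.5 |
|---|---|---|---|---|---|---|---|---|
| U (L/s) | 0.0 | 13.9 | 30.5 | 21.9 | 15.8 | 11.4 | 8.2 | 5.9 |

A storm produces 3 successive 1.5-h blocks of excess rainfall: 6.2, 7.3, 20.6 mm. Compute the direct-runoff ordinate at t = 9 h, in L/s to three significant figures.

By discrete convolution, Q_j = Σ (P_i / 10 mm) · U_{j−i}.
At t = 9 h (j=6): Q = (6.2/10)·8.2 + (7.3/10)·11.4 + (20.6/10)·15.8 = 46.0 L/s.

Q ≈ 46.0 L/s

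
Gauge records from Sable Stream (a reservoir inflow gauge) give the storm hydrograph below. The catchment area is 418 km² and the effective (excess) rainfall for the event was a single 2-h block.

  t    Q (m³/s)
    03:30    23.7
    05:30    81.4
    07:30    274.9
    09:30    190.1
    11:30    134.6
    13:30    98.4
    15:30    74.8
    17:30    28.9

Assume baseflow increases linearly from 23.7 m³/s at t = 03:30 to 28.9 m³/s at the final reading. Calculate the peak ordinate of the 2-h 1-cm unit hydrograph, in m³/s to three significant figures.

U_p ≈ 208 m³/s

Direct runoff: 0.00, 56.96, 249.71, 164.17, 107.93, 70.99, 46.64, 0.00 m³/s; ΣQ_DR = 696.4 m³/s, peak = 249.71 m³/s.
Runoff depth d = ΣQ_DR·Δt / A = 696.4 × 7200 / (418 km²) = 12.00 mm.
The 1-cm UH is the DRH scaled by (10 mm)/d, so U_p = 249.71 × 10/12.00 = 208 m³/s.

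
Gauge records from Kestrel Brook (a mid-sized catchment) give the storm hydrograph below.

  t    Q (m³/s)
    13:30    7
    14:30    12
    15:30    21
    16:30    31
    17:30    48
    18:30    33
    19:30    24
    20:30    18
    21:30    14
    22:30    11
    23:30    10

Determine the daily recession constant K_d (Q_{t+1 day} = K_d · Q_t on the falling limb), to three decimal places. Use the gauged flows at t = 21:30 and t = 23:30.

Between t = 21:30 and t = 23:30 the flow falls from 14 to 10 m³/s over 2×1 h = 2 h.
Per-interval ratio K = (10/14)^(1/2) = 0.8452; K_d = K^(24/1) = 0.018.

K_d ≈ 0.018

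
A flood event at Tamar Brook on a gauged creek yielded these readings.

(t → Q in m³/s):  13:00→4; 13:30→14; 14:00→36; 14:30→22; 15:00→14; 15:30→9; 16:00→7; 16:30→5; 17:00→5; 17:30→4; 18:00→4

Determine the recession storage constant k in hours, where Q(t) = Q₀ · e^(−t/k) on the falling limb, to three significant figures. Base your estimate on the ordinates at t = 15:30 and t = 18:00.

k ≈ 3.08 h

On the falling limb, Q drops from 9 to 4 m³/s between t = 15:30 and t = 18:00 (Δt = 2.5 h).
k = −Δt / ln(Q₂/Q₁) = −2.5 / ln(4/9) = 3.08 h.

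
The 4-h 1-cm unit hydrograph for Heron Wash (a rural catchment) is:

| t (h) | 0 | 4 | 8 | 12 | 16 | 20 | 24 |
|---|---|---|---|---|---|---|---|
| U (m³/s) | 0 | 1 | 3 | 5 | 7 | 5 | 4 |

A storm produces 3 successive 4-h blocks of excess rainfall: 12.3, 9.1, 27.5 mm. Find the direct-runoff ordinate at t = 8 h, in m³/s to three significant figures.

Q ≈ 4.60 m³/s

By discrete convolution, Q_j = Σ (P_i / 10 mm) · U_{j−i}.
At t = 8 h (j=2): Q = (12.3/10)·3 + (9.1/10)·1 + (27.5/10)·0 = 4.60 m³/s.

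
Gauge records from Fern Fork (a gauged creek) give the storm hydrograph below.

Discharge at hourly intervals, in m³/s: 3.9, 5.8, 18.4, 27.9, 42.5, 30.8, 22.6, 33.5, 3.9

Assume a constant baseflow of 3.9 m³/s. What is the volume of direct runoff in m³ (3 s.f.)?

Direct-runoff ordinates (Q − Q_b): 0.0, 1.9, 14.5, 24.0, 38.6, 26.9, 18.7, 29.6, 0.0 m³/s.
ΣQ_DR = 154.2 m³/s.
With Δt = 1 h = 3600 s, V = ΣQ_DR · Δt = 154.2 × 3600 = 5.55 × 10^5 m³.

V ≈ 5.55 × 10^5 m³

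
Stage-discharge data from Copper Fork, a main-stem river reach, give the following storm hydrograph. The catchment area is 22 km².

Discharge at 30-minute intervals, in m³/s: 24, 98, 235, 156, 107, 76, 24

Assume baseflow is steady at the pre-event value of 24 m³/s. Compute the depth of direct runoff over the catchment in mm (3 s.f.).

d ≈ 45.2 mm

Direct runoff: 0.0, 74.0, 211.0, 132.0, 83.0, 52.0, 0.0 m³/s; ΣQ_DR = 552.0 m³/s.
V = ΣQ_DR · Δt = 552.0 × 1800 s = 9.936 × 10^5 m³.
Over A = 22 km², depth = V / A = 45.2 mm.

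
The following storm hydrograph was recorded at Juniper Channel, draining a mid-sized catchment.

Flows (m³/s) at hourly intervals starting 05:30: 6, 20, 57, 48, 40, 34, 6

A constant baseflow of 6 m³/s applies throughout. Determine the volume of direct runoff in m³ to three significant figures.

Direct-runoff ordinates (Q − Q_b): 0.0, 14.0, 51.0, 42.0, 34.0, 28.0, 0.0 m³/s.
ΣQ_DR = 169.0 m³/s.
With Δt = 1 h = 3600 s, V = ΣQ_DR · Δt = 169.0 × 3600 = 6.08 × 10^5 m³.

V ≈ 6.08 × 10^5 m³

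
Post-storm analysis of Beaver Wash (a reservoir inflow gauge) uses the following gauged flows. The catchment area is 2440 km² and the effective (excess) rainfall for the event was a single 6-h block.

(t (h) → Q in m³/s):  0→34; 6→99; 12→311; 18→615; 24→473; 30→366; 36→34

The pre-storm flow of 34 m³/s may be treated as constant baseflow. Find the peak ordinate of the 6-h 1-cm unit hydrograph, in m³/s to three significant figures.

Direct runoff: 0.0, 65.0, 277.0, 581.0, 439.0, 332.0, 0.0 m³/s; ΣQ_DR = 1694 m³/s, peak = 581.0 m³/s.
Runoff depth d = ΣQ_DR·Δt / A = 1694 × 21600 / (2440 km²) = 15.00 mm.
The 1-cm UH is the DRH scaled by (10 mm)/d, so U_p = 581.0 × 10/15.00 = 387 m³/s.

U_p ≈ 387 m³/s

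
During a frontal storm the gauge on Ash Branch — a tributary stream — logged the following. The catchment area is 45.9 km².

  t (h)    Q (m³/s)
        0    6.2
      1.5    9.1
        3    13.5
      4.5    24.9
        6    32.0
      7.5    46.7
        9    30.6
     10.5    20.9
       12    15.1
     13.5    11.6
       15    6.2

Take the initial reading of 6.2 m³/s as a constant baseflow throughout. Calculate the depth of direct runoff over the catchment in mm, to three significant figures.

d ≈ 17.5 mm

Direct runoff: 0.0, 2.9, 7.3, 18.7, 25.8, 40.5, 24.4, 14.7, 8.9, 5.4, 0.0 m³/s; ΣQ_DR = 148.6 m³/s.
V = ΣQ_DR · Δt = 148.6 × 5400 s = 8.024 × 10^5 m³.
Over A = 45.9 km², depth = V / A = 17.5 mm.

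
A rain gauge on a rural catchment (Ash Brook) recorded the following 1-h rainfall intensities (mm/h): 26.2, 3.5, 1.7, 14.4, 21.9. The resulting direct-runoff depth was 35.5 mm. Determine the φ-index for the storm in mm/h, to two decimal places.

φ ≈ 9.00 mm/h

Only the 3 blocks with intensity above φ contribute runoff: 26.2, 14.4, 21.9 mm/h.
Σ(I−φ)·Δt = d  ⇒  (26.2+14.4+21.9 − 3φ)·1 = 35.5
φ = (62.50 − 35.5/1) / 3 = 9.00 mm/h.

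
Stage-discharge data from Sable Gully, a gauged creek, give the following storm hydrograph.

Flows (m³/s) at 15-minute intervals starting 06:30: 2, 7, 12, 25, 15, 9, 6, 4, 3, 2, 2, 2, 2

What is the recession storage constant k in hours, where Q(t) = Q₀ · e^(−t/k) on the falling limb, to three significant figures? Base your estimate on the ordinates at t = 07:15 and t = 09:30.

On the falling limb, Q drops from 25 to 2 m³/s between t = 07:15 and t = 09:30 (Δt = 2.25 h).
k = −Δt / ln(Q₂/Q₁) = −2.25 / ln(2/25) = 0.891 h.

k ≈ 0.891 h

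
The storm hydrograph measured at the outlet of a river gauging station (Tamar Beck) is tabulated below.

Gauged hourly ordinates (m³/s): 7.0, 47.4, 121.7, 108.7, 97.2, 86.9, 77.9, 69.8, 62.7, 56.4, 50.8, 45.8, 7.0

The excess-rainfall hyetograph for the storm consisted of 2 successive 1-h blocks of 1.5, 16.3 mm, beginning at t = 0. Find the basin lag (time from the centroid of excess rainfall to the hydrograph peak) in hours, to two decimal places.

Centroid of excess rainfall: t_c = Σ P_i·t̄_i / ΣP_i = 1.4157 h (block centres at 0.5, 1.5 h).
Hydrograph peak occurs at t = 2 h, so basin lag t_L = 2 − 1.4157 = 0.58 h.

t_L ≈ 0.58 h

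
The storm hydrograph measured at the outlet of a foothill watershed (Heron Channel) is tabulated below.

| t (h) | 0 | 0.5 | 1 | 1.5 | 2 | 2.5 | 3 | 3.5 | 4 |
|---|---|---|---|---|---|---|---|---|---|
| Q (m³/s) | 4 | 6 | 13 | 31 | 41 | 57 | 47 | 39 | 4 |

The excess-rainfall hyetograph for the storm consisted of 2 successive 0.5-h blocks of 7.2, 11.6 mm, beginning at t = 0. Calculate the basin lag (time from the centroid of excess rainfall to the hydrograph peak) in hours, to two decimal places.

t_L ≈ 1.94 h

Centroid of excess rainfall: t_c = Σ P_i·t̄_i / ΣP_i = 0.5585 h (block centres at 0.25, 0.75 h).
Hydrograph peak occurs at t = 2.5 h, so basin lag t_L = 2.5 − 0.5585 = 1.94 h.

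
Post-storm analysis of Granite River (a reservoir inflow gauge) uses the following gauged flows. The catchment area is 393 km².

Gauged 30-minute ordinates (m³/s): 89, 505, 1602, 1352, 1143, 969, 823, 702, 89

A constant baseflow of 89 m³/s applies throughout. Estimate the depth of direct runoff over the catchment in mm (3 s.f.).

d ≈ 29.6 mm

Direct runoff: 0.0, 416.0, 1513.0, 1263.0, 1054.0, 880.0, 734.0, 613.0, 0.0 m³/s; ΣQ_DR = 6473 m³/s.
V = ΣQ_DR · Δt = 6473 × 1800 s = 1.165 × 10^7 m³.
Over A = 393 km², depth = V / A = 29.6 mm.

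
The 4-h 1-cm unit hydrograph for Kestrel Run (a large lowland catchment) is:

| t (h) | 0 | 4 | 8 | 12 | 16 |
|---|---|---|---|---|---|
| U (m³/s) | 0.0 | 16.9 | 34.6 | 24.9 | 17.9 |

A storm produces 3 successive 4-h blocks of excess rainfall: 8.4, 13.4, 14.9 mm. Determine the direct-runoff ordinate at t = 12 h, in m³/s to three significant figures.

Q ≈ 92.5 m³/s

By discrete convolution, Q_j = Σ (P_i / 10 mm) · U_{j−i}.
At t = 12 h (j=3): Q = (8.4/10)·24.9 + (13.4/10)·34.6 + (14.9/10)·16.9 = 92.5 m³/s.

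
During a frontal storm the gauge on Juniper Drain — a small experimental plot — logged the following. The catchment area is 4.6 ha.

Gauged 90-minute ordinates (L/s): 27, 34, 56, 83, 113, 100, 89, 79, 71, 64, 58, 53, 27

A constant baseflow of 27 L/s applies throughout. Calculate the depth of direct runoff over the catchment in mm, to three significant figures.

d ≈ 59.0 mm

Direct runoff: 0.0, 7.0, 29.0, 56.0, 86.0, 73.0, 62.0, 52.0, 44.0, 37.0, 31.0, 26.0, 0.0 L/s; ΣQ_DR = 503.0 L/s.
V = ΣQ_DR · Δt = 503.0 × 5400 s = 2.716 × 10^6 L.
Over A = 4.6 ha, depth = V / A = 59.0 mm.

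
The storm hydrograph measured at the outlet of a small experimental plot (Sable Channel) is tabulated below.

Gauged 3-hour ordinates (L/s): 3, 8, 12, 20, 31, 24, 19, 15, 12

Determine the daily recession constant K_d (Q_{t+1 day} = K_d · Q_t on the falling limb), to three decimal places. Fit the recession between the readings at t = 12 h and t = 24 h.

Between t = 12 h and t = 24 h the flow falls from 31 to 12 L/s over 4×3 h = 12 h.
Per-interval ratio K = (12/31)^(1/4) = 0.7888; K_d = K^(24/3) = 0.150.

K_d ≈ 0.150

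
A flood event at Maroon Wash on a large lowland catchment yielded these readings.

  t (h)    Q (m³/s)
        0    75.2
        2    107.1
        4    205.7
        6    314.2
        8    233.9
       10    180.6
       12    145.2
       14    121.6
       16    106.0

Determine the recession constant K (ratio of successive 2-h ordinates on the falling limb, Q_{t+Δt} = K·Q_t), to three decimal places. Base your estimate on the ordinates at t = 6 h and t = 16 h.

K ≈ 0.805

Using the recession-limb readings at t = 6 h and t = 16 h: Q falls from 314.2 to 106.0 m³/s over 5 intervals.
K = (Q₂/Q₁)^(1/5) = (106.0/314.2)^(1/5) = 0.805.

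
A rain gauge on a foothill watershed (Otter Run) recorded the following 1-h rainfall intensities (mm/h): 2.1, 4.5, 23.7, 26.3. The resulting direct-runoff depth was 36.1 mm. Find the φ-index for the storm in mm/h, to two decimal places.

Only the 2 blocks with intensity above φ contribute runoff: 23.7, 26.3 mm/h.
Σ(I−φ)·Δt = d  ⇒  (23.7+26.3 − 2φ)·1 = 36.1
φ = (50.00 − 36.1/1) / 2 = 6.95 mm/h.

φ ≈ 6.95 mm/h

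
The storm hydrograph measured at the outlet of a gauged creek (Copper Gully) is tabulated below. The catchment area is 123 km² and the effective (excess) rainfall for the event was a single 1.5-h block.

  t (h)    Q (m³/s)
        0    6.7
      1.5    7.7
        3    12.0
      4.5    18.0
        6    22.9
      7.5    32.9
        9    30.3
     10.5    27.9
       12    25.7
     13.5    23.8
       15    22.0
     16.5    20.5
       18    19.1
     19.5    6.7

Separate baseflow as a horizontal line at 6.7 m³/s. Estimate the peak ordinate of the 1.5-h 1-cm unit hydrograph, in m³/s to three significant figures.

U_p ≈ 32.7 m³/s

Direct runoff: 0.0, 1.0, 5.3, 11.3, 16.2, 26.2, 23.6, 21.2, 19.0, 17.1, 15.3, 13.8, 12.4, 0.0 m³/s; ΣQ_DR = 182.4 m³/s, peak = 26.2 m³/s.
Runoff depth d = ΣQ_DR·Δt / A = 182.4 × 5400 / (123 km²) = 8.008 mm.
The 1-cm UH is the DRH scaled by (10 mm)/d, so U_p = 26.2 × 10/8.008 = 32.7 m³/s.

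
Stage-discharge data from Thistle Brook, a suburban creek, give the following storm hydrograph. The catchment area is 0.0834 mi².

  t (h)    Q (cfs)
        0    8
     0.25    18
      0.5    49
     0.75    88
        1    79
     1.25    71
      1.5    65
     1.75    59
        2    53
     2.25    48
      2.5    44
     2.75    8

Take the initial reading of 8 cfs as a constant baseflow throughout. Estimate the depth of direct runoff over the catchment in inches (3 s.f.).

d ≈ 2.29 in

Direct runoff: 0.0, 10.0, 41.0, 80.0, 71.0, 63.0, 57.0, 51.0, 45.0, 40.0, 36.0, 0.0 cfs; ΣQ_DR = 494.0 cfs.
V = ΣQ_DR · Δt = 494.0 × 900 s = 4.446 × 10^5 ft³.
Over A = 0.0834 mi², depth = V / A = 2.29 in.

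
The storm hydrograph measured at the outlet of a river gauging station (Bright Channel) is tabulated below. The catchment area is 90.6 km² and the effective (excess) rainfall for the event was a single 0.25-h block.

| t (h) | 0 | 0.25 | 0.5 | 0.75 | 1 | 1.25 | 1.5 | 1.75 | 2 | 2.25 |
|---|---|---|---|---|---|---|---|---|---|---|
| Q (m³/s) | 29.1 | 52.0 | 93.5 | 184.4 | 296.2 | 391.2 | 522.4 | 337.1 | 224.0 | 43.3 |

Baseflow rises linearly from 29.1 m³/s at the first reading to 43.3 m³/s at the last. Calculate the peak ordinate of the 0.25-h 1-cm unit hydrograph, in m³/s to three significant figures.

U_p ≈ 269 m³/s

Direct runoff: 0.00, 21.32, 61.24, 150.57, 260.79, 354.21, 483.83, 296.96, 182.28, 0.00 m³/s; ΣQ_DR = 1811 m³/s, peak = 483.83 m³/s.
Runoff depth d = ΣQ_DR·Δt / A = 1811 × 900 / (90.6 km²) = 17.99 mm.
The 1-cm UH is the DRH scaled by (10 mm)/d, so U_p = 483.83 × 10/17.99 = 269 m³/s.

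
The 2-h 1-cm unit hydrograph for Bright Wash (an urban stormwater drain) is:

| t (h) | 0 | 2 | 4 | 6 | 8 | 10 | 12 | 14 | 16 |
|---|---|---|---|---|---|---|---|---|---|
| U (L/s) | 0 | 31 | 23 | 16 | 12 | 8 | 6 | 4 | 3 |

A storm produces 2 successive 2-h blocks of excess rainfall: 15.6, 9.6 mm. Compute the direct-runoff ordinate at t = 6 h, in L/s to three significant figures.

By discrete convolution, Q_j = Σ (P_i / 10 mm) · U_{j−i}.
At t = 6 h (j=3): Q = (15.6/10)·16 + (9.6/10)·23 = 47.0 L/s.

Q ≈ 47.0 L/s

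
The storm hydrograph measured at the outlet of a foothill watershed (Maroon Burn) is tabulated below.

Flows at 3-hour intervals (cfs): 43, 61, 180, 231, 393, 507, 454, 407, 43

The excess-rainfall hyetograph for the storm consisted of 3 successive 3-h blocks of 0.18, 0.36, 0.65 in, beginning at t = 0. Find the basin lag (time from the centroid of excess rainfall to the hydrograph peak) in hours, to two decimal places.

Centroid of excess rainfall: t_c = Σ P_i·t̄_i / ΣP_i = 5.6849 h (block centres at 1.5, 4.5, 7.5 h).
Hydrograph peak occurs at t = 15 h, so basin lag t_L = 15 − 5.6849 = 9.32 h.

t_L ≈ 9.32 h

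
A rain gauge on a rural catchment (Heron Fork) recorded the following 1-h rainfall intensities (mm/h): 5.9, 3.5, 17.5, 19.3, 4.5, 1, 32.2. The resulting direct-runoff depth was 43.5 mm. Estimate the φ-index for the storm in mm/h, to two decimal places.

φ ≈ 8.50 mm/h

Only the 3 blocks with intensity above φ contribute runoff: 17.5, 19.3, 32.2 mm/h.
Σ(I−φ)·Δt = d  ⇒  (17.5+19.3+32.2 − 3φ)·1 = 43.5
φ = (69.00 − 43.5/1) / 3 = 8.50 mm/h.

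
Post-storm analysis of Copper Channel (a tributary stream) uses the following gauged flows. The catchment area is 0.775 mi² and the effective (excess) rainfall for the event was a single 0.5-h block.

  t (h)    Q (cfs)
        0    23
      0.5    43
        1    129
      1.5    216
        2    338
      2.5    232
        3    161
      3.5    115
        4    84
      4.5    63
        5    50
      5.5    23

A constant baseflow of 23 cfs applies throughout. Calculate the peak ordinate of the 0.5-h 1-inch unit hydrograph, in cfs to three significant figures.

Direct runoff: 0.0, 20.0, 106.0, 193.0, 315.0, 209.0, 138.0, 92.0, 61.0, 40.0, 27.0, 0.0 cfs; ΣQ_DR = 1201 cfs, peak = 315.0 cfs.
Runoff depth d = ΣQ_DR·Δt / A = 1201 × 1800 / (0.775 mi²) = 1.201 in.
The 1-inch UH is the DRH scaled by (1 in)/d, so U_p = 315.0 × 1/1.201 = 262 cfs.

U_p ≈ 262 cfs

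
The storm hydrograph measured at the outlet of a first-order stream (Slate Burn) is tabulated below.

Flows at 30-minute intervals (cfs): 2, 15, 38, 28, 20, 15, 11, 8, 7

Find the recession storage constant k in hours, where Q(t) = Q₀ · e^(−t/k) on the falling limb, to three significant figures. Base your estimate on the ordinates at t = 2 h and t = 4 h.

k ≈ 1.91 h

On the falling limb, Q drops from 20 to 7 cfs between t = 2 h and t = 4 h (Δt = 2 h).
k = −Δt / ln(Q₂/Q₁) = −2 / ln(7/20) = 1.91 h.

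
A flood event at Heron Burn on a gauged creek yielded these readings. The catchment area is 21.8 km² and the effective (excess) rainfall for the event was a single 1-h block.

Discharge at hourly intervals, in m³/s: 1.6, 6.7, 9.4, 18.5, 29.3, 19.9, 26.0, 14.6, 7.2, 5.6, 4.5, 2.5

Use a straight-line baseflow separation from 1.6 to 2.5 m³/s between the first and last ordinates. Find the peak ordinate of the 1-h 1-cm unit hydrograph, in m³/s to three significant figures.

U_p ≈ 13.7 m³/s

Direct runoff: 0.00, 5.02, 7.64, 16.65, 27.37, 17.89, 23.91, 12.43, 4.95, 3.26, 2.08, 0.00 m³/s; ΣQ_DR = 121.2 m³/s, peak = 27.37 m³/s.
Runoff depth d = ΣQ_DR·Δt / A = 121.2 × 3600 / (21.8 km²) = 20.01 mm.
The 1-cm UH is the DRH scaled by (10 mm)/d, so U_p = 27.37 × 10/20.01 = 13.7 m³/s.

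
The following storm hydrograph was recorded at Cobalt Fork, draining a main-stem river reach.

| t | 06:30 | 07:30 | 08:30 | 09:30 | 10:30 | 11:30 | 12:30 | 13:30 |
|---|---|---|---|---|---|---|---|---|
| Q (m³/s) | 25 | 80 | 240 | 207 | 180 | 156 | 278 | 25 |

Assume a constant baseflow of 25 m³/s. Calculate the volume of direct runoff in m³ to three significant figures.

Direct-runoff ordinates (Q − Q_b): 0.0, 55.0, 215.0, 182.0, 155.0, 131.0, 253.0, 0.0 m³/s.
ΣQ_DR = 991.0 m³/s.
With Δt = 1 h = 3600 s, V = ΣQ_DR · Δt = 991.0 × 3600 = 3.57 × 10^6 m³.

V ≈ 3.57 × 10^6 m³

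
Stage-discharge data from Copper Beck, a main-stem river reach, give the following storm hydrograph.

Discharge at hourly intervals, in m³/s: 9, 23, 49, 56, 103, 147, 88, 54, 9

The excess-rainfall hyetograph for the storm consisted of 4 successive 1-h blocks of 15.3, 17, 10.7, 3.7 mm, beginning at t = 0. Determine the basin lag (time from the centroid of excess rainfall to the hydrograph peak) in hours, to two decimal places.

t_L ≈ 3.44 h

Centroid of excess rainfall: t_c = Σ P_i·t̄_i / ΣP_i = 1.5600 h (block centres at 0.5, 1.5, 2.5, 3.5 h).
Hydrograph peak occurs at t = 5 h, so basin lag t_L = 5 − 1.5600 = 3.44 h.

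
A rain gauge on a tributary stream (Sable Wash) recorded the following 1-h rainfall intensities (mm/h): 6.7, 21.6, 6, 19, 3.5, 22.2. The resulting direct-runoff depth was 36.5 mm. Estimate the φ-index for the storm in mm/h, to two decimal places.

φ ≈ 8.77 mm/h

Only the 3 blocks with intensity above φ contribute runoff: 21.6, 19, 22.2 mm/h.
Σ(I−φ)·Δt = d  ⇒  (21.6+19+22.2 − 3φ)·1 = 36.5
φ = (62.80 − 36.5/1) / 3 = 8.77 mm/h.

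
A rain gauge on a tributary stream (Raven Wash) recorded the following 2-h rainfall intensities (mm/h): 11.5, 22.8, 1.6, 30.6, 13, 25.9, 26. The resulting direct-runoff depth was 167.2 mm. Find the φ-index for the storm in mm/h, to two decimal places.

Only the 6 blocks with intensity above φ contribute runoff: 11.5, 22.8, 30.6, 13, 25.9, 26 mm/h.
Σ(I−φ)·Δt = d  ⇒  (11.5+22.8+30.6+13+25.9+26 − 6φ)·2 = 167.2
φ = (129.8 − 167.2/2) / 6 = 7.70 mm/h.

φ ≈ 7.70 mm/h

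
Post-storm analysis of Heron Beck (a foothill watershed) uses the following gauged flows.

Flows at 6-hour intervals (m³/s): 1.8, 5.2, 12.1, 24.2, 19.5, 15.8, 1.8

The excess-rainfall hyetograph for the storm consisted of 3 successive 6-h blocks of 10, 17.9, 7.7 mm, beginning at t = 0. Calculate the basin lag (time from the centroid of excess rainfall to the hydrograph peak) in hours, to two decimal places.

t_L ≈ 9.39 h

Centroid of excess rainfall: t_c = Σ P_i·t̄_i / ΣP_i = 8.6124 h (block centres at 3, 9, 15 h).
Hydrograph peak occurs at t = 18 h, so basin lag t_L = 18 − 8.6124 = 9.39 h.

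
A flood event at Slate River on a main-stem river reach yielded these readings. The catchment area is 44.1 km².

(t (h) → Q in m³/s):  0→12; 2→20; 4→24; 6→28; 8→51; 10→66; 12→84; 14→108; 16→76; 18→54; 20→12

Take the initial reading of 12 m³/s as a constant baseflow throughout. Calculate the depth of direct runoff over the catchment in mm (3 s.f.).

Direct runoff: 0.0, 8.0, 12.0, 16.0, 39.0, 54.0, 72.0, 96.0, 64.0, 42.0, 0.0 m³/s; ΣQ_DR = 403.0 m³/s.
V = ΣQ_DR · Δt = 403.0 × 7200 s = 2.902 × 10^6 m³.
Over A = 44.1 km², depth = V / A = 65.8 mm.

d ≈ 65.8 mm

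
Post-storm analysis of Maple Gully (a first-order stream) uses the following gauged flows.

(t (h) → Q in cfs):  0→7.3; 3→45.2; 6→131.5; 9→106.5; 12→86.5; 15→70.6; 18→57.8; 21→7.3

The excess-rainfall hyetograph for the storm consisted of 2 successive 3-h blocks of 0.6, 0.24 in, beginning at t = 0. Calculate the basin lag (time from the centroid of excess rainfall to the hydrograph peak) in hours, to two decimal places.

Centroid of excess rainfall: t_c = Σ P_i·t̄_i / ΣP_i = 2.3571 h (block centres at 1.5, 4.5 h).
Hydrograph peak occurs at t = 6 h, so basin lag t_L = 6 − 2.3571 = 3.64 h.

t_L ≈ 3.64 h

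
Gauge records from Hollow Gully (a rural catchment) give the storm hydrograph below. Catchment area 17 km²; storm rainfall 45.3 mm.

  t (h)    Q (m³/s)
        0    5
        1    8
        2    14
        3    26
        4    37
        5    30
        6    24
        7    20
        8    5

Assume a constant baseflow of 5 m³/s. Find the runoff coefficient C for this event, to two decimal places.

C ≈ 0.58

ΣQ_DR = 124.0 m³/s; V = ΣQ_DR·Δt = 4.464 × 10^5 m³.
Runoff depth d = V / A = 26.26 mm.
C = d / P = 26.26 / 45.3 = 0.58.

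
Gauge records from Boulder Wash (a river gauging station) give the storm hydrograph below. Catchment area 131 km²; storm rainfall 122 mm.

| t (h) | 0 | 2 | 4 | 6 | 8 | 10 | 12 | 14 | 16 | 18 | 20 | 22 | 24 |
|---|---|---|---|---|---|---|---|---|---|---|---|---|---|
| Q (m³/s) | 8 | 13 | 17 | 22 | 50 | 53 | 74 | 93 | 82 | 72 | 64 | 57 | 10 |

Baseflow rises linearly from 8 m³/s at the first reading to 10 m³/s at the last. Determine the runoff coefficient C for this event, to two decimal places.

C ≈ 0.22

ΣQ_DR = 498.0 m³/s; V = ΣQ_DR·Δt = 3.586 × 10^6 m³.
Runoff depth d = V / A = 27.37 mm.
C = d / P = 27.37 / 122 = 0.22.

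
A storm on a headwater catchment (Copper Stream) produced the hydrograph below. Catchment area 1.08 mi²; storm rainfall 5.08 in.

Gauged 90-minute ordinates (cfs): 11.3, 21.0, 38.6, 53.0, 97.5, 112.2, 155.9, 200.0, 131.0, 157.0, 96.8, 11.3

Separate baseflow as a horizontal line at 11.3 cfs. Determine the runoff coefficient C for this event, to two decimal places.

C ≈ 0.40

ΣQ_DR = 950.0 cfs; V = ΣQ_DR·Δt = 5.130 × 10^6 ft³.
Runoff depth d = V / A = 2.045 in.
C = d / P = 2.045 / 5.08 = 0.40.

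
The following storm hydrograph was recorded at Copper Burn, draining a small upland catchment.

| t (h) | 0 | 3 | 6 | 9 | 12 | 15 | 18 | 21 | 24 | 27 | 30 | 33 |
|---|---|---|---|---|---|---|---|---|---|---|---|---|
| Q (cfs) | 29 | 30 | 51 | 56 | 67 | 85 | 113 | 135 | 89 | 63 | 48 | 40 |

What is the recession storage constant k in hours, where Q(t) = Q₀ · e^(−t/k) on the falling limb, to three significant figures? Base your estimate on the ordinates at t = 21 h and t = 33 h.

On the falling limb, Q drops from 135 to 40 cfs between t = 21 h and t = 33 h (Δt = 12 h).
k = −Δt / ln(Q₂/Q₁) = −12 / ln(40/135) = 9.87 h.

k ≈ 9.87 h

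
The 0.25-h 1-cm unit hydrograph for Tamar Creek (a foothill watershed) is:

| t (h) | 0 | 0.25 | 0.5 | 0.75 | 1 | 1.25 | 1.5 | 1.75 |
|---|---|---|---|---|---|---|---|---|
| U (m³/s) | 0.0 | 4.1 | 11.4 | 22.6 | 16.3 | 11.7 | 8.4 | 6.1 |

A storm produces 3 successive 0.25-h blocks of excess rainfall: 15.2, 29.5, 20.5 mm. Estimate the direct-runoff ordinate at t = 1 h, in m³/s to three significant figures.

By discrete convolution, Q_j = Σ (P_i / 10 mm) · U_{j−i}.
At t = 1 h (j=4): Q = (15.2/10)·16.3 + (29.5/10)·22.6 + (20.5/10)·11.4 = 115 m³/s.

Q ≈ 115 m³/s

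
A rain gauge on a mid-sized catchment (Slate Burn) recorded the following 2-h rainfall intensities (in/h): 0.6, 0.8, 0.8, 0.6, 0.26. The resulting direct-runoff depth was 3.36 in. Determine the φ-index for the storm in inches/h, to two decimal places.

Only the 4 blocks with intensity above φ contribute runoff: 0.6, 0.8, 0.8, 0.6 in/h.
Σ(I−φ)·Δt = d  ⇒  (0.6+0.8+0.8+0.6 − 4φ)·2 = 3.36
φ = (2.800 − 3.36/2) / 4 = 0.28 in/h.

φ ≈ 0.28 in/h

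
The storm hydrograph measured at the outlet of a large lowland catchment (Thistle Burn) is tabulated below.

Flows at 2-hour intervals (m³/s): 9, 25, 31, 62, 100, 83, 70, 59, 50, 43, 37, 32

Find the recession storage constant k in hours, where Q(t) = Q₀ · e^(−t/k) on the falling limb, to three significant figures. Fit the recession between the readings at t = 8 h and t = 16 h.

k ≈ 11.5 h

On the falling limb, Q drops from 100 to 50 m³/s between t = 8 h and t = 16 h (Δt = 8 h).
k = −Δt / ln(Q₂/Q₁) = −8 / ln(50/100) = 11.5 h.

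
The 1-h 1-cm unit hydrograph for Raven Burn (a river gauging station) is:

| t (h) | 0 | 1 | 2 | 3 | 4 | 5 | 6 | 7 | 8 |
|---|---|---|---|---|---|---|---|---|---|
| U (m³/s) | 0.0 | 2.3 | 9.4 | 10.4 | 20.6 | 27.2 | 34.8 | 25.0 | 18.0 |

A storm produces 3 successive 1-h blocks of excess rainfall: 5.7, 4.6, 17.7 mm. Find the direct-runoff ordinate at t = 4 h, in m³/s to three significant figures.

By discrete convolution, Q_j = Σ (P_i / 10 mm) · U_{j−i}.
At t = 4 h (j=4): Q = (5.7/10)·20.6 + (4.6/10)·10.4 + (17.7/10)·9.4 = 33.2 m³/s.

Q ≈ 33.2 m³/s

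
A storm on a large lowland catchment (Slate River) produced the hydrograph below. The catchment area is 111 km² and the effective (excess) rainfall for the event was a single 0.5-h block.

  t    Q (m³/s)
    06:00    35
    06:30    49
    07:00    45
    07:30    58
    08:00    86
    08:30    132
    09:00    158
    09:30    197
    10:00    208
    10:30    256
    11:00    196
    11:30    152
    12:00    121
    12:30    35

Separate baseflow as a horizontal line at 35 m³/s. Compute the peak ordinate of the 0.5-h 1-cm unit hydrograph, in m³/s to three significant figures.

U_p ≈ 110 m³/s

Direct runoff: 0.0, 14.0, 10.0, 23.0, 51.0, 97.0, 123.0, 162.0, 173.0, 221.0, 161.0, 117.0, 86.0, 0.0 m³/s; ΣQ_DR = 1238 m³/s, peak = 221.0 m³/s.
Runoff depth d = ΣQ_DR·Δt / A = 1238 × 1800 / (111 km²) = 20.08 mm.
The 1-cm UH is the DRH scaled by (10 mm)/d, so U_p = 221.0 × 10/20.08 = 110 m³/s.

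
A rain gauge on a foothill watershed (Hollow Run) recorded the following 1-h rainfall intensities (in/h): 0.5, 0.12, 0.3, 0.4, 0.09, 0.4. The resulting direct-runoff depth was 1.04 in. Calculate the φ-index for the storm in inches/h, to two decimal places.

φ ≈ 0.14 in/h

Only the 4 blocks with intensity above φ contribute runoff: 0.5, 0.3, 0.4, 0.4 in/h.
Σ(I−φ)·Δt = d  ⇒  (0.5+0.3+0.4+0.4 − 4φ)·1 = 1.04
φ = (1.600 − 1.04/1) / 4 = 0.14 in/h.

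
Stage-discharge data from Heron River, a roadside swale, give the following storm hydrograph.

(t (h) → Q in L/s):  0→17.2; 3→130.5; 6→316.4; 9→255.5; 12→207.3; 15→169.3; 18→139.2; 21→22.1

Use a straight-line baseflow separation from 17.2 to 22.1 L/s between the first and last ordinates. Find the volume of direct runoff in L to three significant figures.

Direct-runoff ordinates (Q − Q_b): 0.00, 112.60, 297.80, 236.20, 187.30, 148.60, 117.80, 0.00 L/s.
ΣQ_DR = 1100 L/s.
With Δt = 3 h = 10800 s, V = ΣQ_DR · Δt = 1100 × 10800 = 1.19 × 10^7 L.

V ≈ 1.19 × 10^7 L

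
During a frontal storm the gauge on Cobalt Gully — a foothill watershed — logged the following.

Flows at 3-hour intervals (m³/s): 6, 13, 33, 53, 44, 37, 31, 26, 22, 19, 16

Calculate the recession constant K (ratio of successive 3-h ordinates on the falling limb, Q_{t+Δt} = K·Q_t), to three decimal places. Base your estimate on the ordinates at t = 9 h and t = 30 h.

Using the recession-limb readings at t = 9 h and t = 30 h: Q falls from 53 to 16 m³/s over 7 intervals.
K = (Q₂/Q₁)^(1/7) = (16/53)^(1/7) = 0.843.

K ≈ 0.843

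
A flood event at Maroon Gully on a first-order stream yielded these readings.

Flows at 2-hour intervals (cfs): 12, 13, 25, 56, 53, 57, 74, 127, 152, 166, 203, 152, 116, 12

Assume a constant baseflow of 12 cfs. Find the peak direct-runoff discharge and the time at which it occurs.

Q_p = 191.0 cfs at t = 20 h

Subtracting baseflow gives direct-runoff ordinates: 0.0, 1.0, 13.0, 44.0, 41.0, 45.0, 62.0, 115.0, 140.0, 154.0, 191.0, 140.0, 104.0, 0.0 cfs.
The maximum is 191.0 cfs, occurring at the reading for t = 20 h.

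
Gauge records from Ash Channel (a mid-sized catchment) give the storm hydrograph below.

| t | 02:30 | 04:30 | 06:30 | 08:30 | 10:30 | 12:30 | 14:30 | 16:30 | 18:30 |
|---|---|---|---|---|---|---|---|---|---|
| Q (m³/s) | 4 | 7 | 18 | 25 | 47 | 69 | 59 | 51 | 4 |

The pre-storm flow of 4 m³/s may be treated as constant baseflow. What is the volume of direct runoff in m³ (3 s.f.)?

Direct-runoff ordinates (Q − Q_b): 0.0, 3.0, 14.0, 21.0, 43.0, 65.0, 55.0, 47.0, 0.0 m³/s.
ΣQ_DR = 248.0 m³/s.
With Δt = 2 h = 7200 s, V = ΣQ_DR · Δt = 248.0 × 7200 = 1.79 × 10^6 m³.

V ≈ 1.79 × 10^6 m³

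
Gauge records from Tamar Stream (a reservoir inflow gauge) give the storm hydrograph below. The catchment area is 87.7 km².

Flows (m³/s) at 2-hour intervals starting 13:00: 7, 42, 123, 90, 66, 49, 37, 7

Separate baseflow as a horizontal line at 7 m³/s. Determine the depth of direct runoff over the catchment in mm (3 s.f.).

Direct runoff: 0.0, 35.0, 116.0, 83.0, 59.0, 42.0, 30.0, 0.0 m³/s; ΣQ_DR = 365.0 m³/s.
V = ΣQ_DR · Δt = 365.0 × 7200 s = 2.628 × 10^6 m³.
Over A = 87.7 km², depth = V / A = 30.0 mm.

d ≈ 30.0 mm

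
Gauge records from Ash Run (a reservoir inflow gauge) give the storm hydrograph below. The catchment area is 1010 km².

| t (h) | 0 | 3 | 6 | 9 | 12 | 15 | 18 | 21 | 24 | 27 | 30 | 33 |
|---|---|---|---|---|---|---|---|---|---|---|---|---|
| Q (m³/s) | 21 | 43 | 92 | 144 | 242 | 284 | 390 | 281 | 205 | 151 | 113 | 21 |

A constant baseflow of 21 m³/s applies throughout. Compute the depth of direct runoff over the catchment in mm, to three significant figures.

d ≈ 18.6 mm

Direct runoff: 0.0, 22.0, 71.0, 123.0, 221.0, 263.0, 369.0, 260.0, 184.0, 130.0, 92.0, 0.0 m³/s; ΣQ_DR = 1735 m³/s.
V = ΣQ_DR · Δt = 1735 × 10800 s = 1.874 × 10^7 m³.
Over A = 1010 km², depth = V / A = 18.6 mm.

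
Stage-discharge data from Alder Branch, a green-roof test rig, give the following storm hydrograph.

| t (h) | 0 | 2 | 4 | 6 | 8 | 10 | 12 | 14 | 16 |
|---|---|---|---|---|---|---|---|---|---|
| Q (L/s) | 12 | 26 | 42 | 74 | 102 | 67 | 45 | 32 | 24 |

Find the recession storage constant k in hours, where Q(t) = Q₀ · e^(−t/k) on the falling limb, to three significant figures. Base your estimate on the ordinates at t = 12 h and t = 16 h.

k ≈ 6.36 h

On the falling limb, Q drops from 45 to 24 L/s between t = 12 h and t = 16 h (Δt = 4 h).
k = −Δt / ln(Q₂/Q₁) = −4 / ln(24/45) = 6.36 h.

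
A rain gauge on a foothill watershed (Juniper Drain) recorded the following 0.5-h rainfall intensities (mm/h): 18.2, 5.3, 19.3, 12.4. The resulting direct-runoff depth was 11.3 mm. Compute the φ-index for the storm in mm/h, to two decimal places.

Only the 3 blocks with intensity above φ contribute runoff: 18.2, 19.3, 12.4 mm/h.
Σ(I−φ)·Δt = d  ⇒  (18.2+19.3+12.4 − 3φ)·0.5 = 11.3
φ = (49.90 − 11.3/0.5) / 3 = 9.10 mm/h.

φ ≈ 9.10 mm/h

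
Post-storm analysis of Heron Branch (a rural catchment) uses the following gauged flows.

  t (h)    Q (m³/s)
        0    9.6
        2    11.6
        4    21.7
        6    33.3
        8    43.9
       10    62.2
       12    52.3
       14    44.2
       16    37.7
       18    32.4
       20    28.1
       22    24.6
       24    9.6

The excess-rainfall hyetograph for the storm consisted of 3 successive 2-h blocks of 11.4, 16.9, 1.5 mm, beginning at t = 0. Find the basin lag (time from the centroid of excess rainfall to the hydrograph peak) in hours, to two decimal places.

t_L ≈ 7.66 h

Centroid of excess rainfall: t_c = Σ P_i·t̄_i / ΣP_i = 2.3356 h (block centres at 1, 3, 5 h).
Hydrograph peak occurs at t = 10 h, so basin lag t_L = 10 − 2.3356 = 7.66 h.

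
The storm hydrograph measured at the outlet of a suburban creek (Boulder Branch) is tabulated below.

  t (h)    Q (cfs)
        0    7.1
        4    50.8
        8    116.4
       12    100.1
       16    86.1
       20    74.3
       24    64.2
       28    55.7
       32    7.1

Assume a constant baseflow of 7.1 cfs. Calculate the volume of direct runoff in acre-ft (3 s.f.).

Direct-runoff ordinates (Q − Q_b): 0.0, 43.7, 109.3, 93.0, 79.0, 67.2, 57.1, 48.6, 0.0 cfs.
ΣQ_DR = 497.9 cfs.
With Δt = 4 h = 14400 s, V = ΣQ_DR · Δt = 497.9 × 14400 = 7.17 × 10^6 ft³ = 165 acre-ft.

V ≈ 165 acre-ft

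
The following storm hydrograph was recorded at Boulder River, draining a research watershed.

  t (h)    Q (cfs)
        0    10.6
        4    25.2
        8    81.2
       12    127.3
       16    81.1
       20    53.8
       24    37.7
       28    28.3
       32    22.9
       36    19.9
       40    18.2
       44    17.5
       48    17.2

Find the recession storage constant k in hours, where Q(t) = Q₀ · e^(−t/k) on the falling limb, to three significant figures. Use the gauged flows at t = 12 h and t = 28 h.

k ≈ 10.6 h

On the falling limb, Q drops from 127.3 to 28.3 cfs between t = 12 h and t = 28 h (Δt = 16 h).
k = −Δt / ln(Q₂/Q₁) = −16 / ln(28.3/127.3) = 10.6 h.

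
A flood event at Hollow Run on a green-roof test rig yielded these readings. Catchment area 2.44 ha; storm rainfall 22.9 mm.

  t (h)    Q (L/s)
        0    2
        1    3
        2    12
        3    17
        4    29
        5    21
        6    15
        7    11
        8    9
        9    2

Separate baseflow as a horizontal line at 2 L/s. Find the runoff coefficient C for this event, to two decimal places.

C ≈ 0.65

ΣQ_DR = 101.0 L/s; V = ΣQ_DR·Δt = 3.636 × 10^5 L.
Runoff depth d = V / A = 14.90 mm.
C = d / P = 14.90 / 22.9 = 0.65.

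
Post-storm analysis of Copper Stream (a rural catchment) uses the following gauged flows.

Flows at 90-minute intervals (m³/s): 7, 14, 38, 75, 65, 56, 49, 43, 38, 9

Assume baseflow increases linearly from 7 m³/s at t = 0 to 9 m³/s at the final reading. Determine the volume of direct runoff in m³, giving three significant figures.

V ≈ 1.70 × 10^6 m³

Direct-runoff ordinates (Q − Q_b): 0.00, 6.78, 30.56, 67.33, 57.11, 47.89, 40.67, 34.44, 29.22, 0.00 m³/s.
ΣQ_DR = 314.0 m³/s.
With Δt = 1.5 h = 5400 s, V = ΣQ_DR · Δt = 314.0 × 5400 = 1.70 × 10^6 m³.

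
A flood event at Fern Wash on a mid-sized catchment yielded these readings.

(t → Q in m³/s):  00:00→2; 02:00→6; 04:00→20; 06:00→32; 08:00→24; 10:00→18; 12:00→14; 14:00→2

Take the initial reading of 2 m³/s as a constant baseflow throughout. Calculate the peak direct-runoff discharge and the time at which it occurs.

Q_p = 30.0 m³/s at t = 06:00

Subtracting baseflow gives direct-runoff ordinates: 0.0, 4.0, 18.0, 30.0, 22.0, 16.0, 12.0, 0.0 m³/s.
The maximum is 30.0 m³/s, occurring at the reading for t = 06:00.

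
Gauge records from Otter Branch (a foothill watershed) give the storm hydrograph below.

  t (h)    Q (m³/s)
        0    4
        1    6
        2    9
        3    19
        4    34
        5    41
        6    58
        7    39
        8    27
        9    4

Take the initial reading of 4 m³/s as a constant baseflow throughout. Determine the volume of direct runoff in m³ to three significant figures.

Direct-runoff ordinates (Q − Q_b): 0.0, 2.0, 5.0, 15.0, 30.0, 37.0, 54.0, 35.0, 23.0, 0.0 m³/s.
ΣQ_DR = 201.0 m³/s.
With Δt = 1 h = 3600 s, V = ΣQ_DR · Δt = 201.0 × 3600 = 7.24 × 10^5 m³.

V ≈ 7.24 × 10^5 m³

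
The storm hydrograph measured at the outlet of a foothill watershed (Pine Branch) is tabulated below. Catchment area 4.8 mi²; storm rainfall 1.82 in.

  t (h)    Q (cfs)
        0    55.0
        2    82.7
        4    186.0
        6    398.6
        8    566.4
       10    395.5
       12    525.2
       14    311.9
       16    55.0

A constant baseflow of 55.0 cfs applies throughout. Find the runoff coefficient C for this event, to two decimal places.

C ≈ 0.74

ΣQ_DR = 2081 cfs; V = ΣQ_DR·Δt = 1.499 × 10^7 ft³.
Runoff depth d = V / A = 1.344 in.
C = d / P = 1.344 / 1.82 = 0.74.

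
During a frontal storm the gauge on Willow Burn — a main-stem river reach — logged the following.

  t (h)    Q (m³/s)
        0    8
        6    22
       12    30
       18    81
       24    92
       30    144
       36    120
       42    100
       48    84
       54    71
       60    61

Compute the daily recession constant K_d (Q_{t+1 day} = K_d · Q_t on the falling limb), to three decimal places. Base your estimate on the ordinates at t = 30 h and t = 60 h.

Between t = 30 h and t = 60 h the flow falls from 144 to 61 m³/s over 5×6 h = 30 h.
Per-interval ratio K = (61/144)^(1/5) = 0.8422; K_d = K^(24/6) = 0.503.

K_d ≈ 0.503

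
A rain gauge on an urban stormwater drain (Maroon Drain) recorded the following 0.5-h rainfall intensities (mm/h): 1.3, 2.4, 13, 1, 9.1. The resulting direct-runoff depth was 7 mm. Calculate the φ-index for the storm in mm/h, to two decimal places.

φ ≈ 4.05 mm/h

Only the 2 blocks with intensity above φ contribute runoff: 13, 9.1 mm/h.
Σ(I−φ)·Δt = d  ⇒  (13+9.1 − 2φ)·0.5 = 7
φ = (22.10 − 7/0.5) / 2 = 4.05 mm/h.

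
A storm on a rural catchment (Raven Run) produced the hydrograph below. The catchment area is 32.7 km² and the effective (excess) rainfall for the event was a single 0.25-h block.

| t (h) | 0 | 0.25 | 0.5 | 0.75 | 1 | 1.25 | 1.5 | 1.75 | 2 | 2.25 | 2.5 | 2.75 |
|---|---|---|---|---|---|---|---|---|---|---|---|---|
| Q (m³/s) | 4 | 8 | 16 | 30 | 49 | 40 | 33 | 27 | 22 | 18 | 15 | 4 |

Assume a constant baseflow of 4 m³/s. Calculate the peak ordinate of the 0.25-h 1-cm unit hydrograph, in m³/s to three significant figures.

U_p ≈ 75.0 m³/s

Direct runoff: 0.0, 4.0, 12.0, 26.0, 45.0, 36.0, 29.0, 23.0, 18.0, 14.0, 11.0, 0.0 m³/s; ΣQ_DR = 218.0 m³/s, peak = 45.0 m³/s.
Runoff depth d = ΣQ_DR·Δt / A = 218.0 × 900 / (32.7 km²) = 6.000 mm.
The 1-cm UH is the DRH scaled by (10 mm)/d, so U_p = 45.0 × 10/6.000 = 75.0 m³/s.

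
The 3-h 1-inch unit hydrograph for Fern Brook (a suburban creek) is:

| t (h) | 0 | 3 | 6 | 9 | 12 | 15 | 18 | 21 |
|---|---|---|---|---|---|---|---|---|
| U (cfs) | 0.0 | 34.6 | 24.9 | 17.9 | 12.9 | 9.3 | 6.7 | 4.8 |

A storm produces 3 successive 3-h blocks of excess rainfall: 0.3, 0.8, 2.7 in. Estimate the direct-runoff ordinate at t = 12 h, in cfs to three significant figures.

Q ≈ 85.4 cfs

By discrete convolution, Q_j = Σ (P_i / 1 in) · U_{j−i}.
At t = 12 h (j=4): Q = (0.3/1)·12.9 + (0.8/1)·17.9 + (2.7/1)·24.9 = 85.4 cfs.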